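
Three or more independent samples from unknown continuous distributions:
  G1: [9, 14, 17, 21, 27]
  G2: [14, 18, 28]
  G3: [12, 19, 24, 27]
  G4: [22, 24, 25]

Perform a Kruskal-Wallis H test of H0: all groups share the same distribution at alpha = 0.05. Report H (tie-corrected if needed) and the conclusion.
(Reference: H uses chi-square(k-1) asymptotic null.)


Step 1: Combine all N = 15 observations and assign midranks.
sorted (value, group, rank): (9,G1,1), (12,G3,2), (14,G1,3.5), (14,G2,3.5), (17,G1,5), (18,G2,6), (19,G3,7), (21,G1,8), (22,G4,9), (24,G3,10.5), (24,G4,10.5), (25,G4,12), (27,G1,13.5), (27,G3,13.5), (28,G2,15)
Step 2: Sum ranks within each group.
R_1 = 31 (n_1 = 5)
R_2 = 24.5 (n_2 = 3)
R_3 = 33 (n_3 = 4)
R_4 = 31.5 (n_4 = 3)
Step 3: H = 12/(N(N+1)) * sum(R_i^2/n_i) - 3(N+1)
     = 12/(15*16) * (31^2/5 + 24.5^2/3 + 33^2/4 + 31.5^2/3) - 3*16
     = 0.050000 * 995.283 - 48
     = 1.764167.
Step 4: Ties present; correction factor C = 1 - 18/(15^3 - 15) = 0.994643. Corrected H = 1.764167 / 0.994643 = 1.773668.
Step 5: Under H0, H ~ chi^2(3); p-value = 0.620682.
Step 6: alpha = 0.05. fail to reject H0.

H = 1.7737, df = 3, p = 0.620682, fail to reject H0.


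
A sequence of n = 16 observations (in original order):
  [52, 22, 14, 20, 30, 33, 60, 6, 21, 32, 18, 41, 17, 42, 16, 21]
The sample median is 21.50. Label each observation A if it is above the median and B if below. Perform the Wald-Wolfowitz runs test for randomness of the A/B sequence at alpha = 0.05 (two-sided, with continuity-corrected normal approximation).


Step 1: Compute median = 21.50; label A = above, B = below.
Labels in order: AABBAAABBABABABB  (n_A = 8, n_B = 8)
Step 2: Count runs R = 10.
Step 3: Under H0 (random ordering), E[R] = 2*n_A*n_B/(n_A+n_B) + 1 = 2*8*8/16 + 1 = 9.0000.
        Var[R] = 2*n_A*n_B*(2*n_A*n_B - n_A - n_B) / ((n_A+n_B)^2 * (n_A+n_B-1)) = 14336/3840 = 3.7333.
        SD[R] = 1.9322.
Step 4: Continuity-corrected z = (R - 0.5 - E[R]) / SD[R] = (10 - 0.5 - 9.0000) / 1.9322 = 0.2588.
Step 5: Two-sided p-value via normal approximation = 2*(1 - Phi(|z|)) = 0.795809.
Step 6: alpha = 0.05. fail to reject H0.

R = 10, z = 0.2588, p = 0.795809, fail to reject H0.


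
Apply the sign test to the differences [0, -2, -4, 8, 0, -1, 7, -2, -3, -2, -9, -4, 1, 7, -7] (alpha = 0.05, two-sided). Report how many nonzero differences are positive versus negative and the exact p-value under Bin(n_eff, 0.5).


Step 1: Discard zero differences. Original n = 15; n_eff = number of nonzero differences = 13.
Nonzero differences (with sign): -2, -4, +8, -1, +7, -2, -3, -2, -9, -4, +1, +7, -7
Step 2: Count signs: positive = 4, negative = 9.
Step 3: Under H0: P(positive) = 0.5, so the number of positives S ~ Bin(13, 0.5).
Step 4: Two-sided exact p-value = sum of Bin(13,0.5) probabilities at or below the observed probability = 0.266846.
Step 5: alpha = 0.05. fail to reject H0.

n_eff = 13, pos = 4, neg = 9, p = 0.266846, fail to reject H0.


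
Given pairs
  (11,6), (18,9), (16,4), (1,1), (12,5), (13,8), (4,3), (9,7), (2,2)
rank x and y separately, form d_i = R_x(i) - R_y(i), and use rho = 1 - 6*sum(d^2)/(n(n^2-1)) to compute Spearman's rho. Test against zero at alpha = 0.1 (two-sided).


Step 1: Rank x and y separately (midranks; no ties here).
rank(x): 11->5, 18->9, 16->8, 1->1, 12->6, 13->7, 4->3, 9->4, 2->2
rank(y): 6->6, 9->9, 4->4, 1->1, 5->5, 8->8, 3->3, 7->7, 2->2
Step 2: d_i = R_x(i) - R_y(i); compute d_i^2.
  (5-6)^2=1, (9-9)^2=0, (8-4)^2=16, (1-1)^2=0, (6-5)^2=1, (7-8)^2=1, (3-3)^2=0, (4-7)^2=9, (2-2)^2=0
sum(d^2) = 28.
Step 3: rho = 1 - 6*28 / (9*(9^2 - 1)) = 1 - 168/720 = 0.766667.
Step 4: Under H0, t = rho * sqrt((n-2)/(1-rho^2)) = 3.1593 ~ t(7).
Step 5: Two-sided p-value from the t-distribution with 7 df = 0.015944.
Step 6: alpha = 0.1. reject H0.

rho = 0.7667, p = 0.015944, reject H0 at alpha = 0.1.


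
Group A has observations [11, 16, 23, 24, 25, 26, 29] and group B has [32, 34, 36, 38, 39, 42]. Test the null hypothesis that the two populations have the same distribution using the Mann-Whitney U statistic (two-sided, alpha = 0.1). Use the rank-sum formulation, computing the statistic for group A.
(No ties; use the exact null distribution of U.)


Step 1: Combine and sort all 13 observations; assign midranks.
sorted (value, group): (11,X), (16,X), (23,X), (24,X), (25,X), (26,X), (29,X), (32,Y), (34,Y), (36,Y), (38,Y), (39,Y), (42,Y)
ranks: 11->1, 16->2, 23->3, 24->4, 25->5, 26->6, 29->7, 32->8, 34->9, 36->10, 38->11, 39->12, 42->13
Step 2: Rank sum for X: R1 = 1 + 2 + 3 + 4 + 5 + 6 + 7 = 28.
Step 3: U_X = R1 - n1(n1+1)/2 = 28 - 7*8/2 = 28 - 28 = 0.
       U_Y = n1*n2 - U_X = 42 - 0 = 42.
Step 4: No ties, so the exact null distribution of U (based on enumerating the C(13,7) = 1716 equally likely rank assignments) gives the two-sided p-value.
Step 5: p-value = 0.001166; compare to alpha = 0.1. reject H0.

U_X = 0, p = 0.001166, reject H0 at alpha = 0.1.


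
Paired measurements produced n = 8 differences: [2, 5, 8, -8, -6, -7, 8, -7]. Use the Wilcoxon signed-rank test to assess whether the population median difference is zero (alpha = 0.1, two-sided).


Step 1: Drop any zero differences (none here) and take |d_i|.
|d| = [2, 5, 8, 8, 6, 7, 8, 7]
Step 2: Midrank |d_i| (ties get averaged ranks).
ranks: |2|->1, |5|->2, |8|->7, |8|->7, |6|->3, |7|->4.5, |8|->7, |7|->4.5
Step 3: Attach original signs; sum ranks with positive sign and with negative sign.
W+ = 1 + 2 + 7 + 7 = 17
W- = 7 + 3 + 4.5 + 4.5 = 19
(Check: W+ + W- = 36 should equal n(n+1)/2 = 36.)
Step 4: Test statistic W = min(W+, W-) = 17.
Step 5: Ties in |d|, so use the tie-corrected normal approximation.
        E[W] = n(n+1)/4 = 8*9/4 = 18.
        Tie groups: |d|=7 (t=2), |d|=8 (t=3); sum(t^3 - t) = 30.
        Var[W] = n(n+1)(2n+1)/24 - sum(t^3-t)/48 = 1224/24 - 30/48 = 50.375.
        z = (W - E[W]) / sqrt(Var[W]) = (17 - 18) / 7.0975 = -0.1409.
        Two-sided p = 2*Phi(z) = 0.887954.
Step 6: alpha = 0.1. fail to reject H0.

W+ = 17, W- = 19, W = min = 17, p = 0.887954, fail to reject H0.


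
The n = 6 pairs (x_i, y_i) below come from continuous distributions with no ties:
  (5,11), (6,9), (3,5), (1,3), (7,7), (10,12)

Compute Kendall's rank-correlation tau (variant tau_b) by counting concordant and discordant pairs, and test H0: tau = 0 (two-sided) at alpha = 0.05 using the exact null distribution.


Step 1: Enumerate the 15 unordered pairs (i,j) with i<j and classify each by sign(x_j-x_i) * sign(y_j-y_i).
  (1,2):dx=+1,dy=-2->D; (1,3):dx=-2,dy=-6->C; (1,4):dx=-4,dy=-8->C; (1,5):dx=+2,dy=-4->D
  (1,6):dx=+5,dy=+1->C; (2,3):dx=-3,dy=-4->C; (2,4):dx=-5,dy=-6->C; (2,5):dx=+1,dy=-2->D
  (2,6):dx=+4,dy=+3->C; (3,4):dx=-2,dy=-2->C; (3,5):dx=+4,dy=+2->C; (3,6):dx=+7,dy=+7->C
  (4,5):dx=+6,dy=+4->C; (4,6):dx=+9,dy=+9->C; (5,6):dx=+3,dy=+5->C
Step 2: C = 12, D = 3, total pairs = 15.
Step 3: tau = (C - D)/(n(n-1)/2) = (12 - 3)/15 = 0.600000.
Step 4: Exact two-sided p-value (enumerate n! = 720 permutations of y under H0): p = 0.136111.
Step 5: alpha = 0.05. fail to reject H0.

tau_b = 0.6000 (C=12, D=3), p = 0.136111, fail to reject H0.


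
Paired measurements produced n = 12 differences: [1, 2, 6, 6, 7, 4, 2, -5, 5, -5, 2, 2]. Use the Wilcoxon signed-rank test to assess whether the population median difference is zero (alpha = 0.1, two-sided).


Step 1: Drop any zero differences (none here) and take |d_i|.
|d| = [1, 2, 6, 6, 7, 4, 2, 5, 5, 5, 2, 2]
Step 2: Midrank |d_i| (ties get averaged ranks).
ranks: |1|->1, |2|->3.5, |6|->10.5, |6|->10.5, |7|->12, |4|->6, |2|->3.5, |5|->8, |5|->8, |5|->8, |2|->3.5, |2|->3.5
Step 3: Attach original signs; sum ranks with positive sign and with negative sign.
W+ = 1 + 3.5 + 10.5 + 10.5 + 12 + 6 + 3.5 + 8 + 3.5 + 3.5 = 62
W- = 8 + 8 = 16
(Check: W+ + W- = 78 should equal n(n+1)/2 = 78.)
Step 4: Test statistic W = min(W+, W-) = 16.
Step 5: Ties in |d|, so use the tie-corrected normal approximation.
        E[W] = n(n+1)/4 = 12*13/4 = 39.
        Tie groups: |d|=2 (t=4), |d|=5 (t=3), |d|=6 (t=2); sum(t^3 - t) = 90.
        Var[W] = n(n+1)(2n+1)/24 - sum(t^3-t)/48 = 3900/24 - 90/48 = 160.625.
        z = (W - E[W]) / sqrt(Var[W]) = (16 - 39) / 12.6738 = -1.8148.
        Two-sided p = 2*Phi(z) = 0.069559.
Step 6: alpha = 0.1. reject H0.

W+ = 62, W- = 16, W = min = 16, p = 0.069559, reject H0.


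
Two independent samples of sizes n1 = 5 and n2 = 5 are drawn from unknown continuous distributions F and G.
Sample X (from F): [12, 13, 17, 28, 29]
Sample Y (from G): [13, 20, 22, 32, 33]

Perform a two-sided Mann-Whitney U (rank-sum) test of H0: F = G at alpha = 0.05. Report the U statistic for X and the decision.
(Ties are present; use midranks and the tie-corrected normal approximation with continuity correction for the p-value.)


Step 1: Combine and sort all 10 observations; assign midranks.
sorted (value, group): (12,X), (13,X), (13,Y), (17,X), (20,Y), (22,Y), (28,X), (29,X), (32,Y), (33,Y)
ranks: 12->1, 13->2.5, 13->2.5, 17->4, 20->5, 22->6, 28->7, 29->8, 32->9, 33->10
Step 2: Rank sum for X: R1 = 1 + 2.5 + 4 + 7 + 8 = 22.5.
Step 3: U_X = R1 - n1(n1+1)/2 = 22.5 - 5*6/2 = 22.5 - 15 = 7.5.
       U_Y = n1*n2 - U_X = 25 - 7.5 = 17.5.
Step 4: Ties are present, so use the tie-corrected normal approximation (with continuity correction) for the p-value.
Step 5: p-value = 0.345742; compare to alpha = 0.05. fail to reject H0.

U_X = 7.5, p = 0.345742, fail to reject H0 at alpha = 0.05.


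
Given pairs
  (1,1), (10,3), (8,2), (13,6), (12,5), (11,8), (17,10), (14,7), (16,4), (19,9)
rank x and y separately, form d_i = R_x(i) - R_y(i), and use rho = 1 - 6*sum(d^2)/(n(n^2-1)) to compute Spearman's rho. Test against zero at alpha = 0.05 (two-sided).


Step 1: Rank x and y separately (midranks; no ties here).
rank(x): 1->1, 10->3, 8->2, 13->6, 12->5, 11->4, 17->9, 14->7, 16->8, 19->10
rank(y): 1->1, 3->3, 2->2, 6->6, 5->5, 8->8, 10->10, 7->7, 4->4, 9->9
Step 2: d_i = R_x(i) - R_y(i); compute d_i^2.
  (1-1)^2=0, (3-3)^2=0, (2-2)^2=0, (6-6)^2=0, (5-5)^2=0, (4-8)^2=16, (9-10)^2=1, (7-7)^2=0, (8-4)^2=16, (10-9)^2=1
sum(d^2) = 34.
Step 3: rho = 1 - 6*34 / (10*(10^2 - 1)) = 1 - 204/990 = 0.793939.
Step 4: Under H0, t = rho * sqrt((n-2)/(1-rho^2)) = 3.6934 ~ t(8).
Step 5: Two-sided p-value from the t-distribution with 8 df = 0.006100.
Step 6: alpha = 0.05. reject H0.

rho = 0.7939, p = 0.006100, reject H0 at alpha = 0.05.


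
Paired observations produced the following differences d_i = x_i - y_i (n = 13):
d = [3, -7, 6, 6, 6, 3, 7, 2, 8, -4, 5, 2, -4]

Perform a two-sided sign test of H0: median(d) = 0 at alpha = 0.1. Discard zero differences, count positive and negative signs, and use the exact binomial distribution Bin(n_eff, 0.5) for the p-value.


Step 1: Discard zero differences. Original n = 13; n_eff = number of nonzero differences = 13.
Nonzero differences (with sign): +3, -7, +6, +6, +6, +3, +7, +2, +8, -4, +5, +2, -4
Step 2: Count signs: positive = 10, negative = 3.
Step 3: Under H0: P(positive) = 0.5, so the number of positives S ~ Bin(13, 0.5).
Step 4: Two-sided exact p-value = sum of Bin(13,0.5) probabilities at or below the observed probability = 0.092285.
Step 5: alpha = 0.1. reject H0.

n_eff = 13, pos = 10, neg = 3, p = 0.092285, reject H0.


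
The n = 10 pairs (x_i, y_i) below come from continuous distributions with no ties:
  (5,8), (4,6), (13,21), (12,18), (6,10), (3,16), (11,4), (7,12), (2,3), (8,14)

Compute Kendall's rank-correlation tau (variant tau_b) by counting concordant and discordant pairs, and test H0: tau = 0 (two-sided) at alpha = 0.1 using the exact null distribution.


Step 1: Enumerate the 45 unordered pairs (i,j) with i<j and classify each by sign(x_j-x_i) * sign(y_j-y_i).
  (1,2):dx=-1,dy=-2->C; (1,3):dx=+8,dy=+13->C; (1,4):dx=+7,dy=+10->C; (1,5):dx=+1,dy=+2->C
  (1,6):dx=-2,dy=+8->D; (1,7):dx=+6,dy=-4->D; (1,8):dx=+2,dy=+4->C; (1,9):dx=-3,dy=-5->C
  (1,10):dx=+3,dy=+6->C; (2,3):dx=+9,dy=+15->C; (2,4):dx=+8,dy=+12->C; (2,5):dx=+2,dy=+4->C
  (2,6):dx=-1,dy=+10->D; (2,7):dx=+7,dy=-2->D; (2,8):dx=+3,dy=+6->C; (2,9):dx=-2,dy=-3->C
  (2,10):dx=+4,dy=+8->C; (3,4):dx=-1,dy=-3->C; (3,5):dx=-7,dy=-11->C; (3,6):dx=-10,dy=-5->C
  (3,7):dx=-2,dy=-17->C; (3,8):dx=-6,dy=-9->C; (3,9):dx=-11,dy=-18->C; (3,10):dx=-5,dy=-7->C
  (4,5):dx=-6,dy=-8->C; (4,6):dx=-9,dy=-2->C; (4,7):dx=-1,dy=-14->C; (4,8):dx=-5,dy=-6->C
  (4,9):dx=-10,dy=-15->C; (4,10):dx=-4,dy=-4->C; (5,6):dx=-3,dy=+6->D; (5,7):dx=+5,dy=-6->D
  (5,8):dx=+1,dy=+2->C; (5,9):dx=-4,dy=-7->C; (5,10):dx=+2,dy=+4->C; (6,7):dx=+8,dy=-12->D
  (6,8):dx=+4,dy=-4->D; (6,9):dx=-1,dy=-13->C; (6,10):dx=+5,dy=-2->D; (7,8):dx=-4,dy=+8->D
  (7,9):dx=-9,dy=-1->C; (7,10):dx=-3,dy=+10->D; (8,9):dx=-5,dy=-9->C; (8,10):dx=+1,dy=+2->C
  (9,10):dx=+6,dy=+11->C
Step 2: C = 34, D = 11, total pairs = 45.
Step 3: tau = (C - D)/(n(n-1)/2) = (34 - 11)/45 = 0.511111.
Step 4: Exact two-sided p-value (enumerate n! = 3628800 permutations of y under H0): p = 0.046623.
Step 5: alpha = 0.1. reject H0.

tau_b = 0.5111 (C=34, D=11), p = 0.046623, reject H0.


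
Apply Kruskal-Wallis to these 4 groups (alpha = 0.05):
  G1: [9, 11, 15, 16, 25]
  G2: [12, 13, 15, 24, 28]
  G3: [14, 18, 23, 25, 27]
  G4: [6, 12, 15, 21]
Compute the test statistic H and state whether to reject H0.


Step 1: Combine all N = 19 observations and assign midranks.
sorted (value, group, rank): (6,G4,1), (9,G1,2), (11,G1,3), (12,G2,4.5), (12,G4,4.5), (13,G2,6), (14,G3,7), (15,G1,9), (15,G2,9), (15,G4,9), (16,G1,11), (18,G3,12), (21,G4,13), (23,G3,14), (24,G2,15), (25,G1,16.5), (25,G3,16.5), (27,G3,18), (28,G2,19)
Step 2: Sum ranks within each group.
R_1 = 41.5 (n_1 = 5)
R_2 = 53.5 (n_2 = 5)
R_3 = 67.5 (n_3 = 5)
R_4 = 27.5 (n_4 = 4)
Step 3: H = 12/(N(N+1)) * sum(R_i^2/n_i) - 3(N+1)
     = 12/(19*20) * (41.5^2/5 + 53.5^2/5 + 67.5^2/5 + 27.5^2/4) - 3*20
     = 0.031579 * 2017.21 - 60
     = 3.701447.
Step 4: Ties present; correction factor C = 1 - 36/(19^3 - 19) = 0.994737. Corrected H = 3.701447 / 0.994737 = 3.721032.
Step 5: Under H0, H ~ chi^2(3); p-value = 0.293206.
Step 6: alpha = 0.05. fail to reject H0.

H = 3.7210, df = 3, p = 0.293206, fail to reject H0.


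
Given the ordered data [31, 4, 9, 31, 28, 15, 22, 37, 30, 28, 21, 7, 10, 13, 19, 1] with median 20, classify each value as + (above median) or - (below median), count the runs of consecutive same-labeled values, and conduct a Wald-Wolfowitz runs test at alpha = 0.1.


Step 1: Compute median = 20; label A = above, B = below.
Labels in order: ABBAABAAAAABBBBB  (n_A = 8, n_B = 8)
Step 2: Count runs R = 6.
Step 3: Under H0 (random ordering), E[R] = 2*n_A*n_B/(n_A+n_B) + 1 = 2*8*8/16 + 1 = 9.0000.
        Var[R] = 2*n_A*n_B*(2*n_A*n_B - n_A - n_B) / ((n_A+n_B)^2 * (n_A+n_B-1)) = 14336/3840 = 3.7333.
        SD[R] = 1.9322.
Step 4: Continuity-corrected z = (R + 0.5 - E[R]) / SD[R] = (6 + 0.5 - 9.0000) / 1.9322 = -1.2939.
Step 5: Two-sided p-value via normal approximation = 2*(1 - Phi(|z|)) = 0.195709.
Step 6: alpha = 0.1. fail to reject H0.

R = 6, z = -1.2939, p = 0.195709, fail to reject H0.


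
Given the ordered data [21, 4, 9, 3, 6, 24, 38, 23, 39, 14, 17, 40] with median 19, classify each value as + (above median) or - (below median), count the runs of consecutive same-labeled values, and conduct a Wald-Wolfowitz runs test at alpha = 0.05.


Step 1: Compute median = 19; label A = above, B = below.
Labels in order: ABBBBAAAABBA  (n_A = 6, n_B = 6)
Step 2: Count runs R = 5.
Step 3: Under H0 (random ordering), E[R] = 2*n_A*n_B/(n_A+n_B) + 1 = 2*6*6/12 + 1 = 7.0000.
        Var[R] = 2*n_A*n_B*(2*n_A*n_B - n_A - n_B) / ((n_A+n_B)^2 * (n_A+n_B-1)) = 4320/1584 = 2.7273.
        SD[R] = 1.6514.
Step 4: Continuity-corrected z = (R + 0.5 - E[R]) / SD[R] = (5 + 0.5 - 7.0000) / 1.6514 = -0.9083.
Step 5: Two-sided p-value via normal approximation = 2*(1 - Phi(|z|)) = 0.363722.
Step 6: alpha = 0.05. fail to reject H0.

R = 5, z = -0.9083, p = 0.363722, fail to reject H0.


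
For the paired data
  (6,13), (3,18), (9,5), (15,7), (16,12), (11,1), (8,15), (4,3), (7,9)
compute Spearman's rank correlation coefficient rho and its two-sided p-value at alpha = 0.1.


Step 1: Rank x and y separately (midranks; no ties here).
rank(x): 6->3, 3->1, 9->6, 15->8, 16->9, 11->7, 8->5, 4->2, 7->4
rank(y): 13->7, 18->9, 5->3, 7->4, 12->6, 1->1, 15->8, 3->2, 9->5
Step 2: d_i = R_x(i) - R_y(i); compute d_i^2.
  (3-7)^2=16, (1-9)^2=64, (6-3)^2=9, (8-4)^2=16, (9-6)^2=9, (7-1)^2=36, (5-8)^2=9, (2-2)^2=0, (4-5)^2=1
sum(d^2) = 160.
Step 3: rho = 1 - 6*160 / (9*(9^2 - 1)) = 1 - 960/720 = -0.333333.
Step 4: Under H0, t = rho * sqrt((n-2)/(1-rho^2)) = -0.9354 ~ t(7).
Step 5: Two-sided p-value from the t-distribution with 7 df = 0.380713.
Step 6: alpha = 0.1. fail to reject H0.

rho = -0.3333, p = 0.380713, fail to reject H0 at alpha = 0.1.


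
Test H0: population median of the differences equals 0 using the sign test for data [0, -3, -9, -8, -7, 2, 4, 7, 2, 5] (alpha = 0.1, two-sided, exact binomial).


Step 1: Discard zero differences. Original n = 10; n_eff = number of nonzero differences = 9.
Nonzero differences (with sign): -3, -9, -8, -7, +2, +4, +7, +2, +5
Step 2: Count signs: positive = 5, negative = 4.
Step 3: Under H0: P(positive) = 0.5, so the number of positives S ~ Bin(9, 0.5).
Step 4: Two-sided exact p-value = sum of Bin(9,0.5) probabilities at or below the observed probability = 1.000000.
Step 5: alpha = 0.1. fail to reject H0.

n_eff = 9, pos = 5, neg = 4, p = 1.000000, fail to reject H0.


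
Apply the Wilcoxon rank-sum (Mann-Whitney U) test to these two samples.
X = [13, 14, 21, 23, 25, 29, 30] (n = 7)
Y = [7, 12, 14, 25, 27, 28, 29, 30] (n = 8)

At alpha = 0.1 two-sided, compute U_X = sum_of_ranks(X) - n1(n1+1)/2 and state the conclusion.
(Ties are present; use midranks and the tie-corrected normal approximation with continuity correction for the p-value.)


Step 1: Combine and sort all 15 observations; assign midranks.
sorted (value, group): (7,Y), (12,Y), (13,X), (14,X), (14,Y), (21,X), (23,X), (25,X), (25,Y), (27,Y), (28,Y), (29,X), (29,Y), (30,X), (30,Y)
ranks: 7->1, 12->2, 13->3, 14->4.5, 14->4.5, 21->6, 23->7, 25->8.5, 25->8.5, 27->10, 28->11, 29->12.5, 29->12.5, 30->14.5, 30->14.5
Step 2: Rank sum for X: R1 = 3 + 4.5 + 6 + 7 + 8.5 + 12.5 + 14.5 = 56.
Step 3: U_X = R1 - n1(n1+1)/2 = 56 - 7*8/2 = 56 - 28 = 28.
       U_Y = n1*n2 - U_X = 56 - 28 = 28.
Step 4: Ties are present, so use the tie-corrected normal approximation (with continuity correction) for the p-value.
Step 5: p-value = 1.000000; compare to alpha = 0.1. fail to reject H0.

U_X = 28, p = 1.000000, fail to reject H0 at alpha = 0.1.


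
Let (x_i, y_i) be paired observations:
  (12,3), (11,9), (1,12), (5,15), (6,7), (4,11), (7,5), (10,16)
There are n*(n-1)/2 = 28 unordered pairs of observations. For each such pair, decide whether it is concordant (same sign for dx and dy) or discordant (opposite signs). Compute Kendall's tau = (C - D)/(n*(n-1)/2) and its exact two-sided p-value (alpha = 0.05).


Step 1: Enumerate the 28 unordered pairs (i,j) with i<j and classify each by sign(x_j-x_i) * sign(y_j-y_i).
  (1,2):dx=-1,dy=+6->D; (1,3):dx=-11,dy=+9->D; (1,4):dx=-7,dy=+12->D; (1,5):dx=-6,dy=+4->D
  (1,6):dx=-8,dy=+8->D; (1,7):dx=-5,dy=+2->D; (1,8):dx=-2,dy=+13->D; (2,3):dx=-10,dy=+3->D
  (2,4):dx=-6,dy=+6->D; (2,5):dx=-5,dy=-2->C; (2,6):dx=-7,dy=+2->D; (2,7):dx=-4,dy=-4->C
  (2,8):dx=-1,dy=+7->D; (3,4):dx=+4,dy=+3->C; (3,5):dx=+5,dy=-5->D; (3,6):dx=+3,dy=-1->D
  (3,7):dx=+6,dy=-7->D; (3,8):dx=+9,dy=+4->C; (4,5):dx=+1,dy=-8->D; (4,6):dx=-1,dy=-4->C
  (4,7):dx=+2,dy=-10->D; (4,8):dx=+5,dy=+1->C; (5,6):dx=-2,dy=+4->D; (5,7):dx=+1,dy=-2->D
  (5,8):dx=+4,dy=+9->C; (6,7):dx=+3,dy=-6->D; (6,8):dx=+6,dy=+5->C; (7,8):dx=+3,dy=+11->C
Step 2: C = 9, D = 19, total pairs = 28.
Step 3: tau = (C - D)/(n(n-1)/2) = (9 - 19)/28 = -0.357143.
Step 4: Exact two-sided p-value (enumerate n! = 40320 permutations of y under H0): p = 0.275099.
Step 5: alpha = 0.05. fail to reject H0.

tau_b = -0.3571 (C=9, D=19), p = 0.275099, fail to reject H0.


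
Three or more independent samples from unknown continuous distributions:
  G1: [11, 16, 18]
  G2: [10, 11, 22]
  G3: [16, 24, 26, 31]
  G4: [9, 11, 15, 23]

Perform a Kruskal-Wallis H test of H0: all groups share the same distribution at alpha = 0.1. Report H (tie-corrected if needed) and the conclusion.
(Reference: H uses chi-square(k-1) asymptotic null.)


Step 1: Combine all N = 14 observations and assign midranks.
sorted (value, group, rank): (9,G4,1), (10,G2,2), (11,G1,4), (11,G2,4), (11,G4,4), (15,G4,6), (16,G1,7.5), (16,G3,7.5), (18,G1,9), (22,G2,10), (23,G4,11), (24,G3,12), (26,G3,13), (31,G3,14)
Step 2: Sum ranks within each group.
R_1 = 20.5 (n_1 = 3)
R_2 = 16 (n_2 = 3)
R_3 = 46.5 (n_3 = 4)
R_4 = 22 (n_4 = 4)
Step 3: H = 12/(N(N+1)) * sum(R_i^2/n_i) - 3(N+1)
     = 12/(14*15) * (20.5^2/3 + 16^2/3 + 46.5^2/4 + 22^2/4) - 3*15
     = 0.057143 * 886.979 - 45
     = 5.684524.
Step 4: Ties present; correction factor C = 1 - 30/(14^3 - 14) = 0.989011. Corrected H = 5.684524 / 0.989011 = 5.747685.
Step 5: Under H0, H ~ chi^2(3); p-value = 0.124552.
Step 6: alpha = 0.1. fail to reject H0.

H = 5.7477, df = 3, p = 0.124552, fail to reject H0.


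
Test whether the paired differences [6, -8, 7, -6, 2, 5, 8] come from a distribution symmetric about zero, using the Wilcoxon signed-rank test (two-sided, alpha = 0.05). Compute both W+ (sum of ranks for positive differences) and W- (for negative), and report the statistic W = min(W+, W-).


Step 1: Drop any zero differences (none here) and take |d_i|.
|d| = [6, 8, 7, 6, 2, 5, 8]
Step 2: Midrank |d_i| (ties get averaged ranks).
ranks: |6|->3.5, |8|->6.5, |7|->5, |6|->3.5, |2|->1, |5|->2, |8|->6.5
Step 3: Attach original signs; sum ranks with positive sign and with negative sign.
W+ = 3.5 + 5 + 1 + 2 + 6.5 = 18
W- = 6.5 + 3.5 = 10
(Check: W+ + W- = 28 should equal n(n+1)/2 = 28.)
Step 4: Test statistic W = min(W+, W-) = 10.
Step 5: Ties in |d|, so use the tie-corrected normal approximation.
        E[W] = n(n+1)/4 = 7*8/4 = 14.
        Tie groups: |d|=6 (t=2), |d|=8 (t=2); sum(t^3 - t) = 12.
        Var[W] = n(n+1)(2n+1)/24 - sum(t^3-t)/48 = 840/24 - 12/48 = 34.75.
        z = (W - E[W]) / sqrt(Var[W]) = (10 - 14) / 5.8949 = -0.6786.
        Two-sided p = 2*Phi(z) = 0.497422.
Step 6: alpha = 0.05. fail to reject H0.

W+ = 18, W- = 10, W = min = 10, p = 0.497422, fail to reject H0.


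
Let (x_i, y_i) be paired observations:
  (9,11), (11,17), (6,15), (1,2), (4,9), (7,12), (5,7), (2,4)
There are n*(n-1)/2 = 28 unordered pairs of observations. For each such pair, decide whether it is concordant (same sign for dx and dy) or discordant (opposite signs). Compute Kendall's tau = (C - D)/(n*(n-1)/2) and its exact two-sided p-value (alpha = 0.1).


Step 1: Enumerate the 28 unordered pairs (i,j) with i<j and classify each by sign(x_j-x_i) * sign(y_j-y_i).
  (1,2):dx=+2,dy=+6->C; (1,3):dx=-3,dy=+4->D; (1,4):dx=-8,dy=-9->C; (1,5):dx=-5,dy=-2->C
  (1,6):dx=-2,dy=+1->D; (1,7):dx=-4,dy=-4->C; (1,8):dx=-7,dy=-7->C; (2,3):dx=-5,dy=-2->C
  (2,4):dx=-10,dy=-15->C; (2,5):dx=-7,dy=-8->C; (2,6):dx=-4,dy=-5->C; (2,7):dx=-6,dy=-10->C
  (2,8):dx=-9,dy=-13->C; (3,4):dx=-5,dy=-13->C; (3,5):dx=-2,dy=-6->C; (3,6):dx=+1,dy=-3->D
  (3,7):dx=-1,dy=-8->C; (3,8):dx=-4,dy=-11->C; (4,5):dx=+3,dy=+7->C; (4,6):dx=+6,dy=+10->C
  (4,7):dx=+4,dy=+5->C; (4,8):dx=+1,dy=+2->C; (5,6):dx=+3,dy=+3->C; (5,7):dx=+1,dy=-2->D
  (5,8):dx=-2,dy=-5->C; (6,7):dx=-2,dy=-5->C; (6,8):dx=-5,dy=-8->C; (7,8):dx=-3,dy=-3->C
Step 2: C = 24, D = 4, total pairs = 28.
Step 3: tau = (C - D)/(n(n-1)/2) = (24 - 4)/28 = 0.714286.
Step 4: Exact two-sided p-value (enumerate n! = 40320 permutations of y under H0): p = 0.014137.
Step 5: alpha = 0.1. reject H0.

tau_b = 0.7143 (C=24, D=4), p = 0.014137, reject H0.


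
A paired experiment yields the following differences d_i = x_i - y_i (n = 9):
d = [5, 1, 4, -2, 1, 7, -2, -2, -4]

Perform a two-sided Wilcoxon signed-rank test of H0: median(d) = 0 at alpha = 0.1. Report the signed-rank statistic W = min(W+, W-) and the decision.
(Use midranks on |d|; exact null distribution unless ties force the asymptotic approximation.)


Step 1: Drop any zero differences (none here) and take |d_i|.
|d| = [5, 1, 4, 2, 1, 7, 2, 2, 4]
Step 2: Midrank |d_i| (ties get averaged ranks).
ranks: |5|->8, |1|->1.5, |4|->6.5, |2|->4, |1|->1.5, |7|->9, |2|->4, |2|->4, |4|->6.5
Step 3: Attach original signs; sum ranks with positive sign and with negative sign.
W+ = 8 + 1.5 + 6.5 + 1.5 + 9 = 26.5
W- = 4 + 4 + 4 + 6.5 = 18.5
(Check: W+ + W- = 45 should equal n(n+1)/2 = 45.)
Step 4: Test statistic W = min(W+, W-) = 18.5.
Step 5: Ties in |d|, so use the tie-corrected normal approximation.
        E[W] = n(n+1)/4 = 9*10/4 = 22.5.
        Tie groups: |d|=1 (t=2), |d|=2 (t=3), |d|=4 (t=2); sum(t^3 - t) = 36.
        Var[W] = n(n+1)(2n+1)/24 - sum(t^3-t)/48 = 1710/24 - 36/48 = 70.5.
        z = (W - E[W]) / sqrt(Var[W]) = (18.5 - 22.5) / 8.3964 = -0.4764.
        Two-sided p = 2*Phi(z) = 0.633794.
Step 6: alpha = 0.1. fail to reject H0.

W+ = 26.5, W- = 18.5, W = min = 18.5, p = 0.633794, fail to reject H0.


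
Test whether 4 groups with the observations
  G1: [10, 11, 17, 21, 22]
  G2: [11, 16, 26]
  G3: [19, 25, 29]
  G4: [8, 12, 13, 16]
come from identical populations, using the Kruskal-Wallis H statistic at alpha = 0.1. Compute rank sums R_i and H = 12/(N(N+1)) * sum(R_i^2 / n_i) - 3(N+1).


Step 1: Combine all N = 15 observations and assign midranks.
sorted (value, group, rank): (8,G4,1), (10,G1,2), (11,G1,3.5), (11,G2,3.5), (12,G4,5), (13,G4,6), (16,G2,7.5), (16,G4,7.5), (17,G1,9), (19,G3,10), (21,G1,11), (22,G1,12), (25,G3,13), (26,G2,14), (29,G3,15)
Step 2: Sum ranks within each group.
R_1 = 37.5 (n_1 = 5)
R_2 = 25 (n_2 = 3)
R_3 = 38 (n_3 = 3)
R_4 = 19.5 (n_4 = 4)
Step 3: H = 12/(N(N+1)) * sum(R_i^2/n_i) - 3(N+1)
     = 12/(15*16) * (37.5^2/5 + 25^2/3 + 38^2/3 + 19.5^2/4) - 3*16
     = 0.050000 * 1065.98 - 48
     = 5.298958.
Step 4: Ties present; correction factor C = 1 - 12/(15^3 - 15) = 0.996429. Corrected H = 5.298958 / 0.996429 = 5.317951.
Step 5: Under H0, H ~ chi^2(3); p-value = 0.149942.
Step 6: alpha = 0.1. fail to reject H0.

H = 5.3180, df = 3, p = 0.149942, fail to reject H0.


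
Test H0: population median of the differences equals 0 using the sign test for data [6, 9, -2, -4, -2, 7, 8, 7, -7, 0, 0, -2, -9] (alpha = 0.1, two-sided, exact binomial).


Step 1: Discard zero differences. Original n = 13; n_eff = number of nonzero differences = 11.
Nonzero differences (with sign): +6, +9, -2, -4, -2, +7, +8, +7, -7, -2, -9
Step 2: Count signs: positive = 5, negative = 6.
Step 3: Under H0: P(positive) = 0.5, so the number of positives S ~ Bin(11, 0.5).
Step 4: Two-sided exact p-value = sum of Bin(11,0.5) probabilities at or below the observed probability = 1.000000.
Step 5: alpha = 0.1. fail to reject H0.

n_eff = 11, pos = 5, neg = 6, p = 1.000000, fail to reject H0.


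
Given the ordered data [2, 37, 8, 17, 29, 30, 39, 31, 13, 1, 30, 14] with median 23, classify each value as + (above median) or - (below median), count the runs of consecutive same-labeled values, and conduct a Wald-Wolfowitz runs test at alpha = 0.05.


Step 1: Compute median = 23; label A = above, B = below.
Labels in order: BABBAAAABBAB  (n_A = 6, n_B = 6)
Step 2: Count runs R = 7.
Step 3: Under H0 (random ordering), E[R] = 2*n_A*n_B/(n_A+n_B) + 1 = 2*6*6/12 + 1 = 7.0000.
        Var[R] = 2*n_A*n_B*(2*n_A*n_B - n_A - n_B) / ((n_A+n_B)^2 * (n_A+n_B-1)) = 4320/1584 = 2.7273.
        SD[R] = 1.6514.
Step 4: R = E[R], so z = 0 with no continuity correction.
Step 5: Two-sided p-value via normal approximation = 2*(1 - Phi(|z|)) = 1.000000.
Step 6: alpha = 0.05. fail to reject H0.

R = 7, z = 0.0000, p = 1.000000, fail to reject H0.


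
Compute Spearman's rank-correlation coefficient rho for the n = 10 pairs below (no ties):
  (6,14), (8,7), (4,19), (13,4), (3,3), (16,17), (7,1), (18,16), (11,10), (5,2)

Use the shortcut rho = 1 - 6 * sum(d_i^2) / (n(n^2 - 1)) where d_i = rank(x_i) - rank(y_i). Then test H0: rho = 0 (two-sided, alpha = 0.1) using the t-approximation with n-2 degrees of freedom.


Step 1: Rank x and y separately (midranks; no ties here).
rank(x): 6->4, 8->6, 4->2, 13->8, 3->1, 16->9, 7->5, 18->10, 11->7, 5->3
rank(y): 14->7, 7->5, 19->10, 4->4, 3->3, 17->9, 1->1, 16->8, 10->6, 2->2
Step 2: d_i = R_x(i) - R_y(i); compute d_i^2.
  (4-7)^2=9, (6-5)^2=1, (2-10)^2=64, (8-4)^2=16, (1-3)^2=4, (9-9)^2=0, (5-1)^2=16, (10-8)^2=4, (7-6)^2=1, (3-2)^2=1
sum(d^2) = 116.
Step 3: rho = 1 - 6*116 / (10*(10^2 - 1)) = 1 - 696/990 = 0.296970.
Step 4: Under H0, t = rho * sqrt((n-2)/(1-rho^2)) = 0.8796 ~ t(8).
Step 5: Two-sided p-value from the t-distribution with 8 df = 0.404702.
Step 6: alpha = 0.1. fail to reject H0.

rho = 0.2970, p = 0.404702, fail to reject H0 at alpha = 0.1.


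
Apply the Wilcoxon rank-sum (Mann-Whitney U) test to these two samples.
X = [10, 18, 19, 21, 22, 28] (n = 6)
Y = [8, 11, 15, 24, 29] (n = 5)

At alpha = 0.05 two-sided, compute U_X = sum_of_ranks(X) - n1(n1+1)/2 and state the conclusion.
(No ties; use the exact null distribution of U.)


Step 1: Combine and sort all 11 observations; assign midranks.
sorted (value, group): (8,Y), (10,X), (11,Y), (15,Y), (18,X), (19,X), (21,X), (22,X), (24,Y), (28,X), (29,Y)
ranks: 8->1, 10->2, 11->3, 15->4, 18->5, 19->6, 21->7, 22->8, 24->9, 28->10, 29->11
Step 2: Rank sum for X: R1 = 2 + 5 + 6 + 7 + 8 + 10 = 38.
Step 3: U_X = R1 - n1(n1+1)/2 = 38 - 6*7/2 = 38 - 21 = 17.
       U_Y = n1*n2 - U_X = 30 - 17 = 13.
Step 4: No ties, so the exact null distribution of U (based on enumerating the C(11,6) = 462 equally likely rank assignments) gives the two-sided p-value.
Step 5: p-value = 0.792208; compare to alpha = 0.05. fail to reject H0.

U_X = 17, p = 0.792208, fail to reject H0 at alpha = 0.05.


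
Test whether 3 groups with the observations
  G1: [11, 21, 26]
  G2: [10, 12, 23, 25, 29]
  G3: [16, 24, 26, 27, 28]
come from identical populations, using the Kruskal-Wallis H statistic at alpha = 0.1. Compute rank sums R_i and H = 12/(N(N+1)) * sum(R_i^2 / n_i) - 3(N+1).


Step 1: Combine all N = 13 observations and assign midranks.
sorted (value, group, rank): (10,G2,1), (11,G1,2), (12,G2,3), (16,G3,4), (21,G1,5), (23,G2,6), (24,G3,7), (25,G2,8), (26,G1,9.5), (26,G3,9.5), (27,G3,11), (28,G3,12), (29,G2,13)
Step 2: Sum ranks within each group.
R_1 = 16.5 (n_1 = 3)
R_2 = 31 (n_2 = 5)
R_3 = 43.5 (n_3 = 5)
Step 3: H = 12/(N(N+1)) * sum(R_i^2/n_i) - 3(N+1)
     = 12/(13*14) * (16.5^2/3 + 31^2/5 + 43.5^2/5) - 3*14
     = 0.065934 * 661.4 - 42
     = 1.608791.
Step 4: Ties present; correction factor C = 1 - 6/(13^3 - 13) = 0.997253. Corrected H = 1.608791 / 0.997253 = 1.613223.
Step 5: Under H0, H ~ chi^2(2); p-value = 0.446368.
Step 6: alpha = 0.1. fail to reject H0.

H = 1.6132, df = 2, p = 0.446368, fail to reject H0.


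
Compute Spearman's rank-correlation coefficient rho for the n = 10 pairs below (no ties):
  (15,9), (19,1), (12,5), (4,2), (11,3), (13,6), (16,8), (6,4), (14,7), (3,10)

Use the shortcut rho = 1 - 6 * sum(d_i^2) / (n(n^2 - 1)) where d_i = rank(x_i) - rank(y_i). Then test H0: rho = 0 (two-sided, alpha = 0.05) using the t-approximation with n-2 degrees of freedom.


Step 1: Rank x and y separately (midranks; no ties here).
rank(x): 15->8, 19->10, 12->5, 4->2, 11->4, 13->6, 16->9, 6->3, 14->7, 3->1
rank(y): 9->9, 1->1, 5->5, 2->2, 3->3, 6->6, 8->8, 4->4, 7->7, 10->10
Step 2: d_i = R_x(i) - R_y(i); compute d_i^2.
  (8-9)^2=1, (10-1)^2=81, (5-5)^2=0, (2-2)^2=0, (4-3)^2=1, (6-6)^2=0, (9-8)^2=1, (3-4)^2=1, (7-7)^2=0, (1-10)^2=81
sum(d^2) = 166.
Step 3: rho = 1 - 6*166 / (10*(10^2 - 1)) = 1 - 996/990 = -0.006061.
Step 4: Under H0, t = rho * sqrt((n-2)/(1-rho^2)) = -0.0171 ~ t(8).
Step 5: Two-sided p-value from the t-distribution with 8 df = 0.986743.
Step 6: alpha = 0.05. fail to reject H0.

rho = -0.0061, p = 0.986743, fail to reject H0 at alpha = 0.05.


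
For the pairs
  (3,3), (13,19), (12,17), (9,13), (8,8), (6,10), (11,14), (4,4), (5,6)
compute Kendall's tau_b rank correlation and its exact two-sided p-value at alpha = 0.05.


Step 1: Enumerate the 36 unordered pairs (i,j) with i<j and classify each by sign(x_j-x_i) * sign(y_j-y_i).
  (1,2):dx=+10,dy=+16->C; (1,3):dx=+9,dy=+14->C; (1,4):dx=+6,dy=+10->C; (1,5):dx=+5,dy=+5->C
  (1,6):dx=+3,dy=+7->C; (1,7):dx=+8,dy=+11->C; (1,8):dx=+1,dy=+1->C; (1,9):dx=+2,dy=+3->C
  (2,3):dx=-1,dy=-2->C; (2,4):dx=-4,dy=-6->C; (2,5):dx=-5,dy=-11->C; (2,6):dx=-7,dy=-9->C
  (2,7):dx=-2,dy=-5->C; (2,8):dx=-9,dy=-15->C; (2,9):dx=-8,dy=-13->C; (3,4):dx=-3,dy=-4->C
  (3,5):dx=-4,dy=-9->C; (3,6):dx=-6,dy=-7->C; (3,7):dx=-1,dy=-3->C; (3,8):dx=-8,dy=-13->C
  (3,9):dx=-7,dy=-11->C; (4,5):dx=-1,dy=-5->C; (4,6):dx=-3,dy=-3->C; (4,7):dx=+2,dy=+1->C
  (4,8):dx=-5,dy=-9->C; (4,9):dx=-4,dy=-7->C; (5,6):dx=-2,dy=+2->D; (5,7):dx=+3,dy=+6->C
  (5,8):dx=-4,dy=-4->C; (5,9):dx=-3,dy=-2->C; (6,7):dx=+5,dy=+4->C; (6,8):dx=-2,dy=-6->C
  (6,9):dx=-1,dy=-4->C; (7,8):dx=-7,dy=-10->C; (7,9):dx=-6,dy=-8->C; (8,9):dx=+1,dy=+2->C
Step 2: C = 35, D = 1, total pairs = 36.
Step 3: tau = (C - D)/(n(n-1)/2) = (35 - 1)/36 = 0.944444.
Step 4: Exact two-sided p-value (enumerate n! = 362880 permutations of y under H0): p = 0.000050.
Step 5: alpha = 0.05. reject H0.

tau_b = 0.9444 (C=35, D=1), p = 0.000050, reject H0.


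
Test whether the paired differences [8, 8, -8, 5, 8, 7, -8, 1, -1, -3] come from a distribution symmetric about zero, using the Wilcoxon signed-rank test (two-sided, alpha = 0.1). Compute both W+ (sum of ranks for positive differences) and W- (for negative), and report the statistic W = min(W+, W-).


Step 1: Drop any zero differences (none here) and take |d_i|.
|d| = [8, 8, 8, 5, 8, 7, 8, 1, 1, 3]
Step 2: Midrank |d_i| (ties get averaged ranks).
ranks: |8|->8, |8|->8, |8|->8, |5|->4, |8|->8, |7|->5, |8|->8, |1|->1.5, |1|->1.5, |3|->3
Step 3: Attach original signs; sum ranks with positive sign and with negative sign.
W+ = 8 + 8 + 4 + 8 + 5 + 1.5 = 34.5
W- = 8 + 8 + 1.5 + 3 = 20.5
(Check: W+ + W- = 55 should equal n(n+1)/2 = 55.)
Step 4: Test statistic W = min(W+, W-) = 20.5.
Step 5: Ties in |d|, so use the tie-corrected normal approximation.
        E[W] = n(n+1)/4 = 10*11/4 = 27.5.
        Tie groups: |d|=1 (t=2), |d|=8 (t=5); sum(t^3 - t) = 126.
        Var[W] = n(n+1)(2n+1)/24 - sum(t^3-t)/48 = 2310/24 - 126/48 = 93.625.
        z = (W - E[W]) / sqrt(Var[W]) = (20.5 - 27.5) / 9.6760 = -0.7234.
        Two-sided p = 2*Phi(z) = 0.469410.
Step 6: alpha = 0.1. fail to reject H0.

W+ = 34.5, W- = 20.5, W = min = 20.5, p = 0.469410, fail to reject H0.


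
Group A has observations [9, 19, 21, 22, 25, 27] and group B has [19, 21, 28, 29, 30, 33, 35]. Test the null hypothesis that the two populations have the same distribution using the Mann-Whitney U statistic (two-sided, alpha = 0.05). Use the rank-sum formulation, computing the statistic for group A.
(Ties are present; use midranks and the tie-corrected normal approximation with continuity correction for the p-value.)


Step 1: Combine and sort all 13 observations; assign midranks.
sorted (value, group): (9,X), (19,X), (19,Y), (21,X), (21,Y), (22,X), (25,X), (27,X), (28,Y), (29,Y), (30,Y), (33,Y), (35,Y)
ranks: 9->1, 19->2.5, 19->2.5, 21->4.5, 21->4.5, 22->6, 25->7, 27->8, 28->9, 29->10, 30->11, 33->12, 35->13
Step 2: Rank sum for X: R1 = 1 + 2.5 + 4.5 + 6 + 7 + 8 = 29.
Step 3: U_X = R1 - n1(n1+1)/2 = 29 - 6*7/2 = 29 - 21 = 8.
       U_Y = n1*n2 - U_X = 42 - 8 = 34.
Step 4: Ties are present, so use the tie-corrected normal approximation (with continuity correction) for the p-value.
Step 5: p-value = 0.073351; compare to alpha = 0.05. fail to reject H0.

U_X = 8, p = 0.073351, fail to reject H0 at alpha = 0.05.


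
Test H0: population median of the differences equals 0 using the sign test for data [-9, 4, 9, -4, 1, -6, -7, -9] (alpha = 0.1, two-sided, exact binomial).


Step 1: Discard zero differences. Original n = 8; n_eff = number of nonzero differences = 8.
Nonzero differences (with sign): -9, +4, +9, -4, +1, -6, -7, -9
Step 2: Count signs: positive = 3, negative = 5.
Step 3: Under H0: P(positive) = 0.5, so the number of positives S ~ Bin(8, 0.5).
Step 4: Two-sided exact p-value = sum of Bin(8,0.5) probabilities at or below the observed probability = 0.726562.
Step 5: alpha = 0.1. fail to reject H0.

n_eff = 8, pos = 3, neg = 5, p = 0.726562, fail to reject H0.


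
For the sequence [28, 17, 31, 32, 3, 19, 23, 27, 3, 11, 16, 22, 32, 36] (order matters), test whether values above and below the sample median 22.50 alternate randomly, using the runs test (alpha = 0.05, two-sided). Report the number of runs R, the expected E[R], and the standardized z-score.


Step 1: Compute median = 22.50; label A = above, B = below.
Labels in order: ABAABBAABBBBAA  (n_A = 7, n_B = 7)
Step 2: Count runs R = 7.
Step 3: Under H0 (random ordering), E[R] = 2*n_A*n_B/(n_A+n_B) + 1 = 2*7*7/14 + 1 = 8.0000.
        Var[R] = 2*n_A*n_B*(2*n_A*n_B - n_A - n_B) / ((n_A+n_B)^2 * (n_A+n_B-1)) = 8232/2548 = 3.2308.
        SD[R] = 1.7974.
Step 4: Continuity-corrected z = (R + 0.5 - E[R]) / SD[R] = (7 + 0.5 - 8.0000) / 1.7974 = -0.2782.
Step 5: Two-sided p-value via normal approximation = 2*(1 - Phi(|z|)) = 0.780879.
Step 6: alpha = 0.05. fail to reject H0.

R = 7, z = -0.2782, p = 0.780879, fail to reject H0.


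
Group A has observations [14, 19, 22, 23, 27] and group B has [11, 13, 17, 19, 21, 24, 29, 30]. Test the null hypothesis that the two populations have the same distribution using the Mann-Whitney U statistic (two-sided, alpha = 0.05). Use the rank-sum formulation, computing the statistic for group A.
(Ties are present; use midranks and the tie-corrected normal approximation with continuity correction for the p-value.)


Step 1: Combine and sort all 13 observations; assign midranks.
sorted (value, group): (11,Y), (13,Y), (14,X), (17,Y), (19,X), (19,Y), (21,Y), (22,X), (23,X), (24,Y), (27,X), (29,Y), (30,Y)
ranks: 11->1, 13->2, 14->3, 17->4, 19->5.5, 19->5.5, 21->7, 22->8, 23->9, 24->10, 27->11, 29->12, 30->13
Step 2: Rank sum for X: R1 = 3 + 5.5 + 8 + 9 + 11 = 36.5.
Step 3: U_X = R1 - n1(n1+1)/2 = 36.5 - 5*6/2 = 36.5 - 15 = 21.5.
       U_Y = n1*n2 - U_X = 40 - 21.5 = 18.5.
Step 4: Ties are present, so use the tie-corrected normal approximation (with continuity correction) for the p-value.
Step 5: p-value = 0.883458; compare to alpha = 0.05. fail to reject H0.

U_X = 21.5, p = 0.883458, fail to reject H0 at alpha = 0.05.


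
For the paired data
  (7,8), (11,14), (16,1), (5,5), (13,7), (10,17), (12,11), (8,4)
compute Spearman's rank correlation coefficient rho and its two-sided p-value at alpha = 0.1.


Step 1: Rank x and y separately (midranks; no ties here).
rank(x): 7->2, 11->5, 16->8, 5->1, 13->7, 10->4, 12->6, 8->3
rank(y): 8->5, 14->7, 1->1, 5->3, 7->4, 17->8, 11->6, 4->2
Step 2: d_i = R_x(i) - R_y(i); compute d_i^2.
  (2-5)^2=9, (5-7)^2=4, (8-1)^2=49, (1-3)^2=4, (7-4)^2=9, (4-8)^2=16, (6-6)^2=0, (3-2)^2=1
sum(d^2) = 92.
Step 3: rho = 1 - 6*92 / (8*(8^2 - 1)) = 1 - 552/504 = -0.095238.
Step 4: Under H0, t = rho * sqrt((n-2)/(1-rho^2)) = -0.2343 ~ t(6).
Step 5: Two-sided p-value from the t-distribution with 6 df = 0.822505.
Step 6: alpha = 0.1. fail to reject H0.

rho = -0.0952, p = 0.822505, fail to reject H0 at alpha = 0.1.


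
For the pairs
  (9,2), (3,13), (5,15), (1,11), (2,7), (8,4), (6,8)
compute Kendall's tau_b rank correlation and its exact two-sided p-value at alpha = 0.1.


Step 1: Enumerate the 21 unordered pairs (i,j) with i<j and classify each by sign(x_j-x_i) * sign(y_j-y_i).
  (1,2):dx=-6,dy=+11->D; (1,3):dx=-4,dy=+13->D; (1,4):dx=-8,dy=+9->D; (1,5):dx=-7,dy=+5->D
  (1,6):dx=-1,dy=+2->D; (1,7):dx=-3,dy=+6->D; (2,3):dx=+2,dy=+2->C; (2,4):dx=-2,dy=-2->C
  (2,5):dx=-1,dy=-6->C; (2,6):dx=+5,dy=-9->D; (2,7):dx=+3,dy=-5->D; (3,4):dx=-4,dy=-4->C
  (3,5):dx=-3,dy=-8->C; (3,6):dx=+3,dy=-11->D; (3,7):dx=+1,dy=-7->D; (4,5):dx=+1,dy=-4->D
  (4,6):dx=+7,dy=-7->D; (4,7):dx=+5,dy=-3->D; (5,6):dx=+6,dy=-3->D; (5,7):dx=+4,dy=+1->C
  (6,7):dx=-2,dy=+4->D
Step 2: C = 6, D = 15, total pairs = 21.
Step 3: tau = (C - D)/(n(n-1)/2) = (6 - 15)/21 = -0.428571.
Step 4: Exact two-sided p-value (enumerate n! = 5040 permutations of y under H0): p = 0.238889.
Step 5: alpha = 0.1. fail to reject H0.

tau_b = -0.4286 (C=6, D=15), p = 0.238889, fail to reject H0.


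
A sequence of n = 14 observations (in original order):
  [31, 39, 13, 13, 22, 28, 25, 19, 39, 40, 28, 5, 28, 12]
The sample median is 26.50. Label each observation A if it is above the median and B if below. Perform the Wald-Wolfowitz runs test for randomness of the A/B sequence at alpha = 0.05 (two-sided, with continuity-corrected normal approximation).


Step 1: Compute median = 26.50; label A = above, B = below.
Labels in order: AABBBABBAAABAB  (n_A = 7, n_B = 7)
Step 2: Count runs R = 8.
Step 3: Under H0 (random ordering), E[R] = 2*n_A*n_B/(n_A+n_B) + 1 = 2*7*7/14 + 1 = 8.0000.
        Var[R] = 2*n_A*n_B*(2*n_A*n_B - n_A - n_B) / ((n_A+n_B)^2 * (n_A+n_B-1)) = 8232/2548 = 3.2308.
        SD[R] = 1.7974.
Step 4: R = E[R], so z = 0 with no continuity correction.
Step 5: Two-sided p-value via normal approximation = 2*(1 - Phi(|z|)) = 1.000000.
Step 6: alpha = 0.05. fail to reject H0.

R = 8, z = 0.0000, p = 1.000000, fail to reject H0.
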